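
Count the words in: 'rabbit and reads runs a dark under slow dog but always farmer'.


Counting words by splitting on spaces:
  Word 1: 'rabbit'
  Word 2: 'and'
  Word 3: 'reads'
  Word 4: 'runs'
  Word 5: 'a'
  Word 6: 'dark'
  Word 7: 'under'
  Word 8: 'slow'
  Word 9: 'dog'
  Word 10: 'but'
  Word 11: 'always'
  Word 12: 'farmer'
Total words: 12

12


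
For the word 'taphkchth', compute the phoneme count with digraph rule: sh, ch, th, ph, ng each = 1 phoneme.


Parsing 'taphkchth' greedily, digraphs first:
  't' -> consonant phoneme (phonemes so far: 1)
  'a' -> vowel phoneme (phonemes so far: 2)
  'ph' -> digraph (1 consonant phoneme) (phonemes so far: 3)
  'k' -> consonant phoneme (phonemes so far: 4)
  'ch' -> digraph (1 consonant phoneme) (phonemes so far: 5)
  'th' -> digraph (1 consonant phoneme) (phonemes so far: 6)
Total phonemes: 6

6


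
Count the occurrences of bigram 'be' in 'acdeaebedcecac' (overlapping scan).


Scanning 'acdeaebedcecac' for bigram 'be':
  Position 0: 'ac' -> no
  Position 1: 'cd' -> no
  Position 2: 'de' -> no
  Position 3: 'ea' -> no
  Position 4: 'ae' -> no
  Position 5: 'eb' -> no
  Position 6: 'be' -> MATCH
  Position 7: 'ed' -> no
  Position 8: 'dc' -> no
  Position 9: 'ce' -> no
  Position 10: 'ec' -> no
  Position 11: 'ca' -> no
  Position 12: 'ac' -> no
Total matches: 1

1


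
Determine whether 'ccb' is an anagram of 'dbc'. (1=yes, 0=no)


Sort characters of 'ccb': 'bcc'
Sort characters of 'dbc': 'bcd'
Sorted forms differ -> they are NOT anagrams
Result: 0

0


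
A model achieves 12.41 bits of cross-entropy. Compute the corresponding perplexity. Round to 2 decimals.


Perplexity formula: PP = 2^H
H = 12.41
PP = 2^12.41
Decompose: 2^12.41 = 2^12 * 2^0.41
2^12 = 4096, 2^0.41 ~ 1.3286858
PP ~ 4096 * 1.3286858 = 5442.2970368
Rounded to 2 decimals: 5442.30

5442.30


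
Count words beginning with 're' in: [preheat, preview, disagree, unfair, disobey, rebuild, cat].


Checking each word for prefix 're':
  'preheat' -> no (count: 0)
  'preview' -> no (count: 0)
  'disagree' -> no (count: 0)
  'unfair' -> no (count: 0)
  'disobey' -> no (count: 0)
  'rebuild' -> YES, starts with 're' (count: 1)
  'cat' -> no (count: 1)
Total with prefix 're': 1

1


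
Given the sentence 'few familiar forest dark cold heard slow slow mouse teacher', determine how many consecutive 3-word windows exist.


Word trigrams from [10] words:
  Trigram 1: (few familiar forest)
  Trigram 2: (familiar forest dark)
  Trigram 3: (forest dark cold)
  Trigram 4: (dark cold heard)
  Trigram 5: (cold heard slow)
  Trigram 6: (heard slow slow)
  Trigram 7: (slow slow mouse)
  Trigram 8: (slow mouse teacher)
Total word trigrams: 10 - 2 = 8

8


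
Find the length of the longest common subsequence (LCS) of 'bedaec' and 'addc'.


DP table for LCS of 'bedaec' and 'addc':
       a  d  d  c
    0  0  0  0  0
  b 0  0  0  0  0
  e 0  0  0  0  0
  d 0  0  1  1  1
  a 0  1  1  1  1
  e 0  1  1  1  1
  c 0  1  1  1  2
LCS: 'dc'
LCS length = 2

2


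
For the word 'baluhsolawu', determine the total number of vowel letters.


Scanning each character of 'baluhsolawu':
  Position 1: 'b' -> consonant (running count: 0)
  Position 2: 'a' -> vowel (running count: 1)
  Position 3: 'l' -> consonant (running count: 1)
  Position 4: 'u' -> vowel (running count: 2)
  Position 5: 'h' -> consonant (running count: 2)
  Position 6: 's' -> consonant (running count: 2)
  Position 7: 'o' -> vowel (running count: 3)
  Position 8: 'l' -> consonant (running count: 3)
  Position 9: 'a' -> vowel (running count: 4)
  Position 10: 'w' -> consonant (running count: 4)
  Position 11: 'u' -> vowel (running count: 5)
Total vowels: 5

5


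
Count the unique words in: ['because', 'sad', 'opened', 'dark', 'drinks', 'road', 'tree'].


Listing all tokens and tracking unique types:
  Token 1: 'because' -> NEW (unique so far: 1)
  Token 2: 'sad' -> NEW (unique so far: 2)
  Token 3: 'opened' -> NEW (unique so far: 3)
  Token 4: 'dark' -> NEW (unique so far: 4)
  Token 5: 'drinks' -> NEW (unique so far: 5)
  Token 6: 'road' -> NEW (unique so far: 6)
  Token 7: 'tree' -> NEW (unique so far: 7)
Unique types: ('because', 'dark', 'drinks', 'opened', 'road', 'sad', 'tree')
Vocabulary size: 7

7


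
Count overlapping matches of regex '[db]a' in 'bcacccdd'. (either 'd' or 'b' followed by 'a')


Pattern: [db]a means either 'd' or 'b' followed by 'a'.
Scanning 'bcacccdd' position-by-position:
  Pos 0: window 'bc' -> no
  Pos 1: window 'ca' -> no
  Pos 2: window 'ac' -> no
  Pos 3: window 'cc' -> no
  Pos 4: window 'cc' -> no
  Pos 5: window 'cd' -> no
  Pos 6: window 'dd' -> no
  Pos 7: window 'd' -> no
Total matches: 0

0


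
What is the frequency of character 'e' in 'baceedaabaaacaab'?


Scanning 'baceedaabaaacaab' for 'e':
  Position 3: 'e' -> MATCH (count: 1)
  Position 4: 'e' -> MATCH (count: 2)
Total occurrences of 'e': 2

2


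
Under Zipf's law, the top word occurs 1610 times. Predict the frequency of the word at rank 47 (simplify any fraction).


Zipf's law: freq(rank) = f1 / rank
f1 = 1610, rank = 47
freq = 1610 / 47
GCD(1610, 47) = 1
Simplified: 1610/47

1610/47


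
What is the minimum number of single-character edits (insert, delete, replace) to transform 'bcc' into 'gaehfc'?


Building DP table for s1='bcc' (len 3) and s2='gaehfc' (len 6):
       g  a  e  h  f  c
    0  1  2  3  4  5  6
  b 1  1  2  3  4  5  6
  c 2  2  2  3  4  5  5
  c 3  3  3  3  4  5  5
Edit distance = dp[3][6] = 5

5


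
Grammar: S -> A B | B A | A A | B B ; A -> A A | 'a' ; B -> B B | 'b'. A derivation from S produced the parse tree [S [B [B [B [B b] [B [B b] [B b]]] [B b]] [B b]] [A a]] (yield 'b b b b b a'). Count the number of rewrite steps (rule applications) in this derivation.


Every bracketed nonterminal node [X ...] in the tree is produced by exactly one rule application.
Reading the tree off as a leftmost derivation:
  Step 1: S  =>  B A   (applied S -> B A)
  Step 2: B A  =>  B B A   (applied B -> B B)
  Step 3: B B A  =>  B B B A   (applied B -> B B)
  Step 4: B B B A  =>  B B B B A   (applied B -> B B)
  Step 5: B B B B A  =>  b B B B A   (applied B -> b)
  Step 6: b B B B A  =>  b B B B B A   (applied B -> B B)
  Step 7: b B B B B A  =>  b b B B B A   (applied B -> b)
  Step 8: b b B B B A  =>  b b b B B A   (applied B -> b)
  Step 9: b b b B B A  =>  b b b b B A   (applied B -> b)
  Step 10: b b b b B A  =>  b b b b b A   (applied B -> b)
  Step 11: b b b b b A  =>  b b b b b a   (applied A -> a)
Final yield: b b b b b a
Total rewrite steps: 11

11


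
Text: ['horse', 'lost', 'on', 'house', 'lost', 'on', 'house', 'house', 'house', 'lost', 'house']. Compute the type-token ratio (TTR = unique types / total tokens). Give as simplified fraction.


Tokens: 11
Unique types: ('horse', 'house', 'lost', 'on') = 4
TTR = 4/11
Already in lowest terms.

4/11


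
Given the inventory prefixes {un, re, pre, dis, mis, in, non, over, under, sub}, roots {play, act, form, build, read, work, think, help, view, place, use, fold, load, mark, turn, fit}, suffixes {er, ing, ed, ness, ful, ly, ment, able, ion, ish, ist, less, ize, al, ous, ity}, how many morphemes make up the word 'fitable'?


Segmenting 'fitable' against the inventory:
  'fit' -> root (morpheme 1)
  'able' -> suffix (morpheme 2)
Total morphemes: 2

2


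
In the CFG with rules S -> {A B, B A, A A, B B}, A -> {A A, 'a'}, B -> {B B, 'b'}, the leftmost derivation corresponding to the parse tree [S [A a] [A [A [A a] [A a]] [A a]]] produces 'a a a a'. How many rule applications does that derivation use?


Every bracketed nonterminal node [X ...] in the tree is produced by exactly one rule application.
Reading the tree off as a leftmost derivation:
  Step 1: S  =>  A A   (applied S -> A A)
  Step 2: A A  =>  a A   (applied A -> a)
  Step 3: a A  =>  a A A   (applied A -> A A)
  Step 4: a A A  =>  a A A A   (applied A -> A A)
  Step 5: a A A A  =>  a a A A   (applied A -> a)
  Step 6: a a A A  =>  a a a A   (applied A -> a)
  Step 7: a a a A  =>  a a a a   (applied A -> a)
Final yield: a a a a
Total rewrite steps: 7

7


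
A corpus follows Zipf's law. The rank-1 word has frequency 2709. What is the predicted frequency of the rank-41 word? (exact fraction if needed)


Zipf's law: freq(rank) = f1 / rank
f1 = 2709, rank = 41
freq = 2709 / 41
GCD(2709, 41) = 1
Simplified: 2709/41

2709/41


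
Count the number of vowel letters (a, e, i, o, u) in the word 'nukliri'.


Scanning each character of 'nukliri':
  Position 1: 'n' -> consonant (running count: 0)
  Position 2: 'u' -> vowel (running count: 1)
  Position 3: 'k' -> consonant (running count: 1)
  Position 4: 'l' -> consonant (running count: 1)
  Position 5: 'i' -> vowel (running count: 2)
  Position 6: 'r' -> consonant (running count: 2)
  Position 7: 'i' -> vowel (running count: 3)
Total vowels: 3

3


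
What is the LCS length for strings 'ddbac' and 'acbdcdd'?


DP table for LCS of 'ddbac' and 'acbdcdd':
       a  c  b  d  c  d  d
    0  0  0  0  0  0  0  0
  d 0  0  0  0  1  1  1  1
  d 0  0  0  0  1  1  2  2
  b 0  0  0  1  1  1  2  2
  a 0  1  1  1  1  1  2  2
  c 0  1  2  2  2  2  2  2
LCS: 'dd'
LCS length = 2

2


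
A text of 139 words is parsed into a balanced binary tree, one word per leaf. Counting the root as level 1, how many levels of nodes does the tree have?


In a balanced binary tree with n leaves the deepest leaf is ceil(log2(n)) edges below the root,
so counting node levels inclusive of root and leaves gives ceil(log2(n)) + 1 levels.
log2(139) = 7.1189
ceil(7.1189) = 8
levels = 8 + 1 = 9

9


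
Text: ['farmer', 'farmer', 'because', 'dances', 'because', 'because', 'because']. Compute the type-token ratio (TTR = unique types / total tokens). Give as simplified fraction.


Tokens: 7
Unique types: ('because', 'dances', 'farmer') = 3
TTR = 3/7
Already in lowest terms.

3/7


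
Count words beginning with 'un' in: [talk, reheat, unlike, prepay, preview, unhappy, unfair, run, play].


Checking each word for prefix 'un':
  'talk' -> no (count: 0)
  'reheat' -> no (count: 0)
  'unlike' -> YES, starts with 'un' (count: 1)
  'prepay' -> no (count: 1)
  'preview' -> no (count: 1)
  'unhappy' -> YES, starts with 'un' (count: 2)
  'unfair' -> YES, starts with 'un' (count: 3)
  'run' -> no (count: 3)
  'play' -> no (count: 3)
Total with prefix 'un': 3

3


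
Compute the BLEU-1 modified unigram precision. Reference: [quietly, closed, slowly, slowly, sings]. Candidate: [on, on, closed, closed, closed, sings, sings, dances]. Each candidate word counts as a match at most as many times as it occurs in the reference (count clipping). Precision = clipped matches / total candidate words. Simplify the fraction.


Reference word counts: {'closed': 1, 'quietly': 1, 'sings': 1, 'slowly': 2}
Checking each candidate word (with clipping):
  'on' -> not in reference -> no match (matches: 0)
  'on' -> not in reference -> no match (matches: 0)
  'closed' -> in reference (ref count 1, used 1/1) -> match (matches: 1)
  'closed' -> ref count 1 already used up (1/1) -> clipped, no match (matches: 1)
  'closed' -> ref count 1 already used up (1/1) -> clipped, no match (matches: 1)
  'sings' -> in reference (ref count 1, used 1/1) -> match (matches: 2)
  'sings' -> ref count 1 already used up (1/1) -> clipped, no match (matches: 2)
  'dances' -> not in reference -> no match (matches: 2)
Clipped matches: 2, Candidate length: 8
Precision = 2/8 = 1/4

1/4


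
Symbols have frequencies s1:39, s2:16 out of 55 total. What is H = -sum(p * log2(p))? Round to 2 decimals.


Computing entropy H = -sum(p_i * log2(p_i)):
  s1: p = 39/55 = 0.7091, -p*log2(p) = 0.3517
  s2: p = 16/55 = 0.2909, -p*log2(p) = 0.5182
H = sum of terms = 0.8699
Rounded to 2 decimals: 0.87

0.87


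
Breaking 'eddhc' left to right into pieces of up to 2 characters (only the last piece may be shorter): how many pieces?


'eddhc' has 5 characters.
Chunking with max size 2:
  Chunk 1: 'ed' (positions 0-1)
  Chunk 2: 'dh' (positions 2-3)
  Chunk 3: 'c' (positions 4-4)
Total chunks: ceil(5 / 2) = 3

3


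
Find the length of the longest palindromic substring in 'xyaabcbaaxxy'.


Scanning 'xyaabcbaaxxy' for palindromic substrings.
Substring at positions 2-8: 'aabcbaa'.
Check: reverse('aabcbaa') = 'aabcbaa' -> palindrome confirmed.
Neighbouring characters ('y' / 'x') break symmetry, so it cannot extend further.
No longer palindromic substring exists; longest length = 7

7


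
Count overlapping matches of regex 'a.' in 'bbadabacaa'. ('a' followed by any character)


Pattern: a. means 'a' followed by any character.
Scanning 'bbadabacaa' position-by-position:
  Pos 0: window 'bb' -> no
  Pos 1: window 'ba' -> no
  Pos 2: window 'ad' -> MATCH
  Pos 3: window 'da' -> no
  Pos 4: window 'ab' -> MATCH
  Pos 5: window 'ba' -> no
  Pos 6: window 'ac' -> MATCH
  Pos 7: window 'ca' -> no
  Pos 8: window 'aa' -> MATCH
  Pos 9: window 'a' -> no
Total matches: 4

4


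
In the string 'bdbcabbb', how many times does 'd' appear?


Scanning 'bdbcabbb' for 'd':
  Position 1: 'd' -> MATCH (count: 1)
Total occurrences of 'd': 1

1


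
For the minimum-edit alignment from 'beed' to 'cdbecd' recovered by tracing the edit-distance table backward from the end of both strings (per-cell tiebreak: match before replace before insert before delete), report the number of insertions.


Edit distance = 3. Backtracking from cell (4, 6) with preference match > replace > insert > delete,
then listing the resulting alignment 'beed' -> 'cdbecd' left to right:
  Step 1: insert 'c' [insertion #1]
  Step 2: insert 'd' [insertion #2]
  Step 3: keep 'b'
  Step 4: keep 'e'
  Step 5: replace e->c
  Step 6: keep 'd'
Total insertions: 2

2


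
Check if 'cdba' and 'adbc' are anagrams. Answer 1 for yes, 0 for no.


Sort characters of 'cdba': 'abcd'
Sort characters of 'adbc': 'abcd'
Sorted forms match -> they ARE anagrams
Result: 1

1


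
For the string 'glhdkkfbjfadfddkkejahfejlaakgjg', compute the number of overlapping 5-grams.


String 'glhdkkfbjfadfddkkejahfejlaakgjg' has length L = 31.
Number of overlapping n-grams = L - n + 1
Substituting: 31 - 5 + 1 = 27

27


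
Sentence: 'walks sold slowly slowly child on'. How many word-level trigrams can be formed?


Word trigrams from [6] words:
  Trigram 1: (walks sold slowly)
  Trigram 2: (sold slowly slowly)
  Trigram 3: (slowly slowly child)
  Trigram 4: (slowly child on)
Total word trigrams: 6 - 2 = 4

4


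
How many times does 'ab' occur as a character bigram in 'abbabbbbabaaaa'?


Scanning 'abbabbbbabaaaa' for bigram 'ab':
  Position 0: 'ab' -> MATCH
  Position 1: 'bb' -> no
  Position 2: 'ba' -> no
  Position 3: 'ab' -> MATCH
  Position 4: 'bb' -> no
  Position 5: 'bb' -> no
  Position 6: 'bb' -> no
  Position 7: 'ba' -> no
  Position 8: 'ab' -> MATCH
  Position 9: 'ba' -> no
  Position 10: 'aa' -> no
  Position 11: 'aa' -> no
  Position 12: 'aa' -> no
Total matches: 3

3


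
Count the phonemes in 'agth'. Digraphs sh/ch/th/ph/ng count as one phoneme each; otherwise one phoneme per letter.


Parsing 'agth' greedily, digraphs first:
  'a' -> vowel phoneme (phonemes so far: 1)
  'g' -> consonant phoneme (phonemes so far: 2)
  'th' -> digraph (1 consonant phoneme) (phonemes so far: 3)
Total phonemes: 3

3


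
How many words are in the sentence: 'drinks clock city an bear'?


Counting words by splitting on spaces:
  Word 1: 'drinks'
  Word 2: 'clock'
  Word 3: 'city'
  Word 4: 'an'
  Word 5: 'bear'
Total words: 5

5


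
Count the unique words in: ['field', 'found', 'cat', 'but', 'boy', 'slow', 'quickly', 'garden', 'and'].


Listing all tokens and tracking unique types:
  Token 1: 'field' -> NEW (unique so far: 1)
  Token 2: 'found' -> NEW (unique so far: 2)
  Token 3: 'cat' -> NEW (unique so far: 3)
  Token 4: 'but' -> NEW (unique so far: 4)
  Token 5: 'boy' -> NEW (unique so far: 5)
  Token 6: 'slow' -> NEW (unique so far: 6)
  Token 7: 'quickly' -> NEW (unique so far: 7)
  Token 8: 'garden' -> NEW (unique so far: 8)
  Token 9: 'and' -> NEW (unique so far: 9)
Unique types: ('and', 'boy', 'but', 'cat', 'field', 'found', 'garden', 'quickly', 'slow')
Vocabulary size: 9

9


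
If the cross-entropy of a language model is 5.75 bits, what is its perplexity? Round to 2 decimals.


Perplexity formula: PP = 2^H
H = 5.75
PP = 2^5.75
Decompose: 2^5.75 = 2^5 * 2^0.75
2^5 = 32, 2^0.75 ~ 1.6817928
PP ~ 32 * 1.6817928 = 53.8173696
Rounded to 2 decimals: 53.82

53.82


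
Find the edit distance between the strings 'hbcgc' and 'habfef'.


Building DP table for s1='hbcgc' (len 5) and s2='habfef' (len 6):
       h  a  b  f  e  f
    0  1  2  3  4  5  6
  h 1  0  1  2  3  4  5
  b 2  1  1  1  2  3  4
  c 3  2  2  2  2  3  4
  g 4  3  3  3  3  3  4
  c 5  4  4  4  4  4  4
Edit distance = dp[5][6] = 4

4


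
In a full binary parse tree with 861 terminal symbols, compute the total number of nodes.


Leaf nodes (terminals): 861
Internal nodes = n - 1 = 861 - 1 = 860
Total = leaves + internal = 861 + 860 = 1721

1721


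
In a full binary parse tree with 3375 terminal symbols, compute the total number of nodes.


Leaf nodes (terminals): 3375
Internal nodes = n - 1 = 3375 - 1 = 3374
Total = leaves + internal = 3375 + 3374 = 6749

6749


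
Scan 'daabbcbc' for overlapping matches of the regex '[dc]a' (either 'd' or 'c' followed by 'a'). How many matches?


Pattern: [dc]a means either 'd' or 'c' followed by 'a'.
Scanning 'daabbcbc' position-by-position:
  Pos 0: window 'da' -> MATCH
  Pos 1: window 'aa' -> no
  Pos 2: window 'ab' -> no
  Pos 3: window 'bb' -> no
  Pos 4: window 'bc' -> no
  Pos 5: window 'cb' -> no
  Pos 6: window 'bc' -> no
  Pos 7: window 'c' -> no
Total matches: 1

1


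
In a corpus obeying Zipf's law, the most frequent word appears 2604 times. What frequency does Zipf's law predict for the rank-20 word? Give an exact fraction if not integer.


Zipf's law: freq(rank) = f1 / rank
f1 = 2604, rank = 20
freq = 2604 / 20
GCD(2604, 20) = 4
Simplified: 651/5

651/5


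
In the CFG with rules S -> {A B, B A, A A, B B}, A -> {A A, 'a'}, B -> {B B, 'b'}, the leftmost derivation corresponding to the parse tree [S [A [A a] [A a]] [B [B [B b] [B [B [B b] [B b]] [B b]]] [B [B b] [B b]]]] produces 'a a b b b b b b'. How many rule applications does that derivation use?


Every bracketed nonterminal node [X ...] in the tree is produced by exactly one rule application.
Reading the tree off as a leftmost derivation:
  Step 1: S  =>  A B   (applied S -> A B)
  Step 2: A B  =>  A A B   (applied A -> A A)
  Step 3: A A B  =>  a A B   (applied A -> a)
  Step 4: a A B  =>  a a B   (applied A -> a)
  Step 5: a a B  =>  a a B B   (applied B -> B B)
  Step 6: a a B B  =>  a a B B B   (applied B -> B B)
  Step 7: a a B B B  =>  a a b B B   (applied B -> b)
  Step 8: a a b B B  =>  a a b B B B   (applied B -> B B)
  Step 9: a a b B B B  =>  a a b B B B B   (applied B -> B B)
  Step 10: a a b B B B B  =>  a a b b B B B   (applied B -> b)
  Step 11: a a b b B B B  =>  a a b b b B B   (applied B -> b)
  Step 12: a a b b b B B  =>  a a b b b b B   (applied B -> b)
  Step 13: a a b b b b B  =>  a a b b b b B B   (applied B -> B B)
  Step 14: a a b b b b B B  =>  a a b b b b b B   (applied B -> b)
  Step 15: a a b b b b b B  =>  a a b b b b b b   (applied B -> b)
Final yield: a a b b b b b b
Total rewrite steps: 15

15


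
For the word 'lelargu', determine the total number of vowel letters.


Scanning each character of 'lelargu':
  Position 1: 'l' -> consonant (running count: 0)
  Position 2: 'e' -> vowel (running count: 1)
  Position 3: 'l' -> consonant (running count: 1)
  Position 4: 'a' -> vowel (running count: 2)
  Position 5: 'r' -> consonant (running count: 2)
  Position 6: 'g' -> consonant (running count: 2)
  Position 7: 'u' -> vowel (running count: 3)
Total vowels: 3

3


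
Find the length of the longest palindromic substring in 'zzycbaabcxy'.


Scanning 'zzycbaabcxy' for palindromic substrings.
Substring at positions 3-8: 'cbaabc'.
Check: reverse('cbaabc') = 'cbaabc' -> palindrome confirmed.
Neighbouring characters ('y' / 'x') break symmetry, so it cannot extend further.
No longer palindromic substring exists; longest length = 6

6


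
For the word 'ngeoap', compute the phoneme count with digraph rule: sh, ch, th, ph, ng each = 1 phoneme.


Parsing 'ngeoap' greedily, digraphs first:
  'ng' -> digraph (1 consonant phoneme) (phonemes so far: 1)
  'e' -> vowel phoneme (phonemes so far: 2)
  'o' -> vowel phoneme (phonemes so far: 3)
  'a' -> vowel phoneme (phonemes so far: 4)
  'p' -> consonant phoneme (phonemes so far: 5)
Total phonemes: 5

5


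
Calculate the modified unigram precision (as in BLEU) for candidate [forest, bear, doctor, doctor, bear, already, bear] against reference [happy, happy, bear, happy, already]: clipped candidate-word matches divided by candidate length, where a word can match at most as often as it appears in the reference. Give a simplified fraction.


Reference word counts: {'already': 1, 'bear': 1, 'happy': 3}
Checking each candidate word (with clipping):
  'forest' -> not in reference -> no match (matches: 0)
  'bear' -> in reference (ref count 1, used 1/1) -> match (matches: 1)
  'doctor' -> not in reference -> no match (matches: 1)
  'doctor' -> not in reference -> no match (matches: 1)
  'bear' -> ref count 1 already used up (1/1) -> clipped, no match (matches: 1)
  'already' -> in reference (ref count 1, used 1/1) -> match (matches: 2)
  'bear' -> ref count 1 already used up (1/1) -> clipped, no match (matches: 2)
Clipped matches: 2, Candidate length: 7
Precision = 2/7

2/7


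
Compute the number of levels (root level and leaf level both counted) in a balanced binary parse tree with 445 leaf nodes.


In a balanced binary tree with n leaves the deepest leaf is ceil(log2(n)) edges below the root,
so counting node levels inclusive of root and leaves gives ceil(log2(n)) + 1 levels.
log2(445) = 8.7977
ceil(8.7977) = 9
levels = 9 + 1 = 10

10


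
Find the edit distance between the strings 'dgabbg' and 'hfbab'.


Building DP table for s1='dgabbg' (len 6) and s2='hfbab' (len 5):
       h  f  b  a  b
    0  1  2  3  4  5
  d 1  1  2  3  4  5
  g 2  2  2  3  4  5
  a 3  3  3  3  3  4
  b 4  4  4  3  4  3
  b 5  5  5  4  4  4
  g 6  6  6  5  5  5
Edit distance = dp[6][5] = 5

5


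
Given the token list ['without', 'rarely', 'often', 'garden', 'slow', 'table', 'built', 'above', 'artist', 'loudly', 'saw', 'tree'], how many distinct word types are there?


Listing all tokens and tracking unique types:
  Token 1: 'without' -> NEW (unique so far: 1)
  Token 2: 'rarely' -> NEW (unique so far: 2)
  Token 3: 'often' -> NEW (unique so far: 3)
  Token 4: 'garden' -> NEW (unique so far: 4)
  Token 5: 'slow' -> NEW (unique so far: 5)
  Token 6: 'table' -> NEW (unique so far: 6)
  Token 7: 'built' -> NEW (unique so far: 7)
  Token 8: 'above' -> NEW (unique so far: 8)
  Token 9: 'artist' -> NEW (unique so far: 9)
  Token 10: 'loudly' -> NEW (unique so far: 10)
  Token 11: 'saw' -> NEW (unique so far: 11)
  Token 12: 'tree' -> NEW (unique so far: 12)
Unique types: ('above', 'artist', 'built', 'garden', 'loudly', 'often', 'rarely', 'saw', 'slow', 'table', 'tree', 'without')
Vocabulary size: 12

12


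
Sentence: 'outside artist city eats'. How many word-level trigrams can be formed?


Word trigrams from [4] words:
  Trigram 1: (outside artist city)
  Trigram 2: (artist city eats)
Total word trigrams: 4 - 2 = 2

2


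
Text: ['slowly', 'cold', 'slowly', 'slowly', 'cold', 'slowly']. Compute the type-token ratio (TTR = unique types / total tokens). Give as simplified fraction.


Tokens: 6
Unique types: ('cold', 'slowly') = 2
TTR = 2/6
Simplify: divide both by 2 -> 1/3
TTR = 1/3

1/3


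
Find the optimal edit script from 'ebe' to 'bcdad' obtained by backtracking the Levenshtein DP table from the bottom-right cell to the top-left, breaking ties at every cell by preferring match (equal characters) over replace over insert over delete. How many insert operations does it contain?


Edit distance = 5. Backtracking from cell (3, 5) with preference match > replace > insert > delete,
then listing the resulting alignment 'ebe' -> 'bcdad' left to right:
  Step 1: insert 'b' [insertion #1]
  Step 2: insert 'c' [insertion #2]
  Step 3: replace e->d
  Step 4: replace b->a
  Step 5: replace e->d
Total insertions: 2

2


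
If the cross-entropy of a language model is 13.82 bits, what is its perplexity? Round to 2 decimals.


Perplexity formula: PP = 2^H
H = 13.82
PP = 2^13.82
Decompose: 2^13.82 = 2^13 * 2^0.82
2^13 = 8192, 2^0.82 ~ 1.7654060
PP ~ 8192 * 1.7654060 = 14462.2059520
Rounded to 2 decimals: 14462.21

14462.21


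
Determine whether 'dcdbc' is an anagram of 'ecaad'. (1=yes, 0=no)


Sort characters of 'dcdbc': 'bccdd'
Sort characters of 'ecaad': 'aacde'
Sorted forms differ -> they are NOT anagrams
Result: 0

0


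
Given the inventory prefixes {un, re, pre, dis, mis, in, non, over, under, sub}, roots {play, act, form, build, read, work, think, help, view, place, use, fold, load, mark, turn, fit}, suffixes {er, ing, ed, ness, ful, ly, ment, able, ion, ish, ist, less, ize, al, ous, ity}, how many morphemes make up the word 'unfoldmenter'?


Segmenting 'unfoldmenter' against the inventory:
  'un' -> prefix (morpheme 1)
  'fold' -> root (morpheme 2)
  'ment' -> suffix (morpheme 3)
  'er' -> suffix (morpheme 4)
Total morphemes: 4

4


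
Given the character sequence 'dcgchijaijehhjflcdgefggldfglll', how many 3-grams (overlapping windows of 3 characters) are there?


String 'dcgchijaijehhjflcdgefggldfglll' has length L = 30.
Number of overlapping n-grams = L - n + 1
Substituting: 30 - 3 + 1 = 28

28


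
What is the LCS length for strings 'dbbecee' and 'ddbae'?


DP table for LCS of 'dbbecee' and 'ddbae':
       d  d  b  a  e
    0  0  0  0  0  0
  d 0  1  1  1  1  1
  b 0  1  1  2  2  2
  b 0  1  1  2  2  2
  e 0  1  1  2  2  3
  c 0  1  1  2  2  3
  e 0  1  1  2  2  3
  e 0  1  1  2  2  3
LCS: 'dbe'
LCS length = 3

3


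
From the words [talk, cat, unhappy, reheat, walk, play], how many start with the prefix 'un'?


Checking each word for prefix 'un':
  'talk' -> no (count: 0)
  'cat' -> no (count: 0)
  'unhappy' -> YES, starts with 'un' (count: 1)
  'reheat' -> no (count: 1)
  'walk' -> no (count: 1)
  'play' -> no (count: 1)
Total with prefix 'un': 1

1


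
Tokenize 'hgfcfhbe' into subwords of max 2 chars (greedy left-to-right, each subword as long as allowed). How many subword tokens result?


'hgfcfhbe' has 8 characters.
Chunking with max size 2:
  Chunk 1: 'hg' (positions 0-1)
  Chunk 2: 'fc' (positions 2-3)
  Chunk 3: 'fh' (positions 4-5)
  Chunk 4: 'be' (positions 6-7)
Total chunks: ceil(8 / 2) = 4

4


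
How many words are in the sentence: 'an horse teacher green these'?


Counting words by splitting on spaces:
  Word 1: 'an'
  Word 2: 'horse'
  Word 3: 'teacher'
  Word 4: 'green'
  Word 5: 'these'
Total words: 5

5


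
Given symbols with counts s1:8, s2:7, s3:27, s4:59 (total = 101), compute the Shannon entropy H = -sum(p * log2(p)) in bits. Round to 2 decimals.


Computing entropy H = -sum(p_i * log2(p_i)):
  s1: p = 8/101 = 0.0792, -p*log2(p) = 0.2898
  s2: p = 7/101 = 0.0693, -p*log2(p) = 0.2669
  s3: p = 27/101 = 0.2673, -p*log2(p) = 0.5088
  s4: p = 59/101 = 0.5842, -p*log2(p) = 0.4531
H = sum of terms = 1.5186
Rounded to 2 decimals: 1.52

1.52


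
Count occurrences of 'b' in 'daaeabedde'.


Scanning 'daaeabedde' for 'b':
  Position 5: 'b' -> MATCH (count: 1)
Total occurrences of 'b': 1

1


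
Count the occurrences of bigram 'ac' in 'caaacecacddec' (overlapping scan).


Scanning 'caaacecacddec' for bigram 'ac':
  Position 0: 'ca' -> no
  Position 1: 'aa' -> no
  Position 2: 'aa' -> no
  Position 3: 'ac' -> MATCH
  Position 4: 'ce' -> no
  Position 5: 'ec' -> no
  Position 6: 'ca' -> no
  Position 7: 'ac' -> MATCH
  Position 8: 'cd' -> no
  Position 9: 'dd' -> no
  Position 10: 'de' -> no
  Position 11: 'ec' -> no
Total matches: 2

2


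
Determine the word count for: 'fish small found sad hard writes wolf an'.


Counting words by splitting on spaces:
  Word 1: 'fish'
  Word 2: 'small'
  Word 3: 'found'
  Word 4: 'sad'
  Word 5: 'hard'
  Word 6: 'writes'
  Word 7: 'wolf'
  Word 8: 'an'
Total words: 8

8


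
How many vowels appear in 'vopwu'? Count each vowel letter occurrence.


Scanning each character of 'vopwu':
  Position 1: 'v' -> consonant (running count: 0)
  Position 2: 'o' -> vowel (running count: 1)
  Position 3: 'p' -> consonant (running count: 1)
  Position 4: 'w' -> consonant (running count: 1)
  Position 5: 'u' -> vowel (running count: 2)
Total vowels: 2

2


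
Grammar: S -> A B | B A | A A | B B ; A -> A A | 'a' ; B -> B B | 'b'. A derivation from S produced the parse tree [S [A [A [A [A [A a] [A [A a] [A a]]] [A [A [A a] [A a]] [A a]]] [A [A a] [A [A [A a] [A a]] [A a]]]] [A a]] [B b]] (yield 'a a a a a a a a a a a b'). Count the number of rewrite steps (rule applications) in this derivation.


Every bracketed nonterminal node [X ...] in the tree is produced by exactly one rule application.
Reading the tree off as a leftmost derivation:
  Step 1: S  =>  A B   (applied S -> A B)
  Step 2: A B  =>  A A B   (applied A -> A A)
  Step 3: A A B  =>  A A A B   (applied A -> A A)
  Step 4: A A A B  =>  A A A A B   (applied A -> A A)
  Step 5: A A A A B  =>  A A A A A B   (applied A -> A A)
  Step 6: A A A A A B  =>  a A A A A B   (applied A -> a)
  Step 7: a A A A A B  =>  a A A A A A B   (applied A -> A A)
  Step 8: a A A A A A B  =>  a a A A A A B   (applied A -> a)
  Step 9: a a A A A A B  =>  a a a A A A B   (applied A -> a)
  Step 10: a a a A A A B  =>  a a a A A A A B   (applied A -> A A)
  Step 11: a a a A A A A B  =>  a a a A A A A A B   (applied A -> A A)
  Step 12: a a a A A A A A B  =>  a a a a A A A A B   (applied A -> a)
  Step 13: a a a a A A A A B  =>  a a a a a A A A B   (applied A -> a)
  Step 14: a a a a a A A A B  =>  a a a a a a A A B   (applied A -> a)
  Step 15: a a a a a a A A B  =>  a a a a a a A A A B   (applied A -> A A)
  Step 16: a a a a a a A A A B  =>  a a a a a a a A A B   (applied A -> a)
  Step 17: a a a a a a a A A B  =>  a a a a a a a A A A B   (applied A -> A A)
  Step 18: a a a a a a a A A A B  =>  a a a a a a a A A A A B   (applied A -> A A)
  Step 19: a a a a a a a A A A A B  =>  a a a a a a a a A A A B   (applied A -> a)
  Step 20: a a a a a a a a A A A B  =>  a a a a a a a a a A A B   (applied A -> a)
  Step 21: a a a a a a a a a A A B  =>  a a a a a a a a a a A B   (applied A -> a)
  Step 22: a a a a a a a a a a A B  =>  a a a a a a a a a a a B   (applied A -> a)
  Step 23: a a a a a a a a a a a B  =>  a a a a a a a a a a a b   (applied B -> b)
Final yield: a a a a a a a a a a a b
Total rewrite steps: 23

23


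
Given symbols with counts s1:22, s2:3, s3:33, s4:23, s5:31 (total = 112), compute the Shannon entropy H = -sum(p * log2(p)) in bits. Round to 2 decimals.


Computing entropy H = -sum(p_i * log2(p_i)):
  s1: p = 22/112 = 0.1964, -p*log2(p) = 0.4612
  s2: p = 3/112 = 0.0268, -p*log2(p) = 0.1399
  s3: p = 33/112 = 0.2946, -p*log2(p) = 0.5194
  s4: p = 23/112 = 0.2054, -p*log2(p) = 0.4690
  s5: p = 31/112 = 0.2768, -p*log2(p) = 0.5129
H = sum of terms = 2.1024
Rounded to 2 decimals: 2.10

2.10


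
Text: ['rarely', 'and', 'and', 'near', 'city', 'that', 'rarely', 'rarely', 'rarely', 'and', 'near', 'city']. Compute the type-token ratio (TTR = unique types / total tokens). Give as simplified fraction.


Tokens: 12
Unique types: ('and', 'city', 'near', 'rarely', 'that') = 5
TTR = 5/12
Already in lowest terms.

5/12


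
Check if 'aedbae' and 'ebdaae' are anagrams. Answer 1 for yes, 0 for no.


Sort characters of 'aedbae': 'aabdee'
Sort characters of 'ebdaae': 'aabdee'
Sorted forms match -> they ARE anagrams
Result: 1

1


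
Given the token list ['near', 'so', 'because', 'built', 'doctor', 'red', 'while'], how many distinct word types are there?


Listing all tokens and tracking unique types:
  Token 1: 'near' -> NEW (unique so far: 1)
  Token 2: 'so' -> NEW (unique so far: 2)
  Token 3: 'because' -> NEW (unique so far: 3)
  Token 4: 'built' -> NEW (unique so far: 4)
  Token 5: 'doctor' -> NEW (unique so far: 5)
  Token 6: 'red' -> NEW (unique so far: 6)
  Token 7: 'while' -> NEW (unique so far: 7)
Unique types: ('because', 'built', 'doctor', 'near', 'red', 'so', 'while')
Vocabulary size: 7

7


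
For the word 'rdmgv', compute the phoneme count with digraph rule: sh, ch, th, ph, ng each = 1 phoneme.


Parsing 'rdmgv' greedily, digraphs first:
  'r' -> consonant phoneme (phonemes so far: 1)
  'd' -> consonant phoneme (phonemes so far: 2)
  'm' -> consonant phoneme (phonemes so far: 3)
  'g' -> consonant phoneme (phonemes so far: 4)
  'v' -> consonant phoneme (phonemes so far: 5)
Total phonemes: 5

5


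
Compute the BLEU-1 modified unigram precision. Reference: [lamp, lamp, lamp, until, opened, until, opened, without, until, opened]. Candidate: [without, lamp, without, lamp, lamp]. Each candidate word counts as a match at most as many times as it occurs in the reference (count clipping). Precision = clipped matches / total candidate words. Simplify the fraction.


Reference word counts: {'lamp': 3, 'opened': 3, 'until': 3, 'without': 1}
Checking each candidate word (with clipping):
  'without' -> in reference (ref count 1, used 1/1) -> match (matches: 1)
  'lamp' -> in reference (ref count 3, used 1/3) -> match (matches: 2)
  'without' -> ref count 1 already used up (1/1) -> clipped, no match (matches: 2)
  'lamp' -> in reference (ref count 3, used 2/3) -> match (matches: 3)
  'lamp' -> in reference (ref count 3, used 3/3) -> match (matches: 4)
Clipped matches: 4, Candidate length: 5
Precision = 4/5

4/5


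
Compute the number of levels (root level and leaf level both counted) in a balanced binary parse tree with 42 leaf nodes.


In a balanced binary tree with n leaves the deepest leaf is ceil(log2(n)) edges below the root,
so counting node levels inclusive of root and leaves gives ceil(log2(n)) + 1 levels.
log2(42) = 5.3923
ceil(5.3923) = 6
levels = 6 + 1 = 7

7


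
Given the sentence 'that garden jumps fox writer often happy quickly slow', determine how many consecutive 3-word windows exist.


Word trigrams from [9] words:
  Trigram 1: (that garden jumps)
  Trigram 2: (garden jumps fox)
  Trigram 3: (jumps fox writer)
  Trigram 4: (fox writer often)
  Trigram 5: (writer often happy)
  Trigram 6: (often happy quickly)
  Trigram 7: (happy quickly slow)
Total word trigrams: 9 - 2 = 7

7


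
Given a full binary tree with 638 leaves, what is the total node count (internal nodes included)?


Leaf nodes (terminals): 638
Internal nodes = n - 1 = 638 - 1 = 637
Total = leaves + internal = 638 + 637 = 1275

1275


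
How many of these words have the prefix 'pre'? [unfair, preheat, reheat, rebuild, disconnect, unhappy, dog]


Checking each word for prefix 'pre':
  'unfair' -> no (count: 0)
  'preheat' -> YES, starts with 'pre' (count: 1)
  'reheat' -> no (count: 1)
  'rebuild' -> no (count: 1)
  'disconnect' -> no (count: 1)
  'unhappy' -> no (count: 1)
  'dog' -> no (count: 1)
Total with prefix 'pre': 1

1


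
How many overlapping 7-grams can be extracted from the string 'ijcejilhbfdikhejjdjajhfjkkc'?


String 'ijcejilhbfdikhejjdjajhfjkkc' has length L = 27.
Number of overlapping n-grams = L - n + 1
Substituting: 27 - 7 + 1 = 21

21


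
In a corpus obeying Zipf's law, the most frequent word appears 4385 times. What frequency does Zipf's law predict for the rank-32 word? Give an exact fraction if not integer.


Zipf's law: freq(rank) = f1 / rank
f1 = 4385, rank = 32
freq = 4385 / 32
GCD(4385, 32) = 1
Simplified: 4385/32

4385/32


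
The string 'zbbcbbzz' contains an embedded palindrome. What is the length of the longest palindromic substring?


Scanning 'zbbcbbzz' for palindromic substrings.
Substring at positions 0-6: 'zbbcbbz'.
Check: reverse('zbbcbbz') = 'zbbcbbz' -> palindrome confirmed.
Neighbouring characters ('-' / 'z') break symmetry, so it cannot extend further.
No longer palindromic substring exists; longest length = 7

7


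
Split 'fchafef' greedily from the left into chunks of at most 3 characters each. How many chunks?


'fchafef' has 7 characters.
Chunking with max size 3:
  Chunk 1: 'fch' (positions 0-2)
  Chunk 2: 'afe' (positions 3-5)
  Chunk 3: 'f' (positions 6-6)
Total chunks: ceil(7 / 3) = 3

3


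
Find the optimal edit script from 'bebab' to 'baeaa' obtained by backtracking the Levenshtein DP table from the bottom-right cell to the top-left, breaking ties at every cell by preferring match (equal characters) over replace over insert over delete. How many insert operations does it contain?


Edit distance = 3. Backtracking from cell (5, 5) with preference match > replace > insert > delete,
then listing the resulting alignment 'bebab' -> 'baeaa' left to right:
  Step 1: keep 'b'
  Step 2: replace e->a
  Step 3: replace b->e
  Step 4: keep 'a'
  Step 5: replace b->a
Total insertions: 0

0


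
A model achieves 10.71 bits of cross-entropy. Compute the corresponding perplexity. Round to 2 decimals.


Perplexity formula: PP = 2^H
H = 10.71
PP = 2^10.71
Decompose: 2^10.71 = 2^10 * 2^0.71
2^10 = 1024, 2^0.71 ~ 1.6358041
PP ~ 1024 * 1.6358041 = 1675.0633984
Rounded to 2 decimals: 1675.06

1675.06


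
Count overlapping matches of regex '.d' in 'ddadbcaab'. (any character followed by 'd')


Pattern: .d means any character followed by 'd'.
Scanning 'ddadbcaab' position-by-position:
  Pos 0: window 'dd' -> MATCH
  Pos 1: window 'da' -> no
  Pos 2: window 'ad' -> MATCH
  Pos 3: window 'db' -> no
  Pos 4: window 'bc' -> no
  Pos 5: window 'ca' -> no
  Pos 6: window 'aa' -> no
  Pos 7: window 'ab' -> no
  Pos 8: window 'b' -> no
Total matches: 2

2


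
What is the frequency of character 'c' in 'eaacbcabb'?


Scanning 'eaacbcabb' for 'c':
  Position 3: 'c' -> MATCH (count: 1)
  Position 5: 'c' -> MATCH (count: 2)
Total occurrences of 'c': 2

2


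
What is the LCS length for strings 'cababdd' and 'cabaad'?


DP table for LCS of 'cababdd' and 'cabaad':
       c  a  b  a  a  d
    0  0  0  0  0  0  0
  c 0  1  1  1  1  1  1
  a 0  1  2  2  2  2  2
  b 0  1  2  3  3  3  3
  a 0  1  2  3  4  4  4
  b 0  1  2  3  4  4  4
  d 0  1  2  3  4  4  5
  d 0  1  2  3  4  4  5
LCS: 'cabad'
LCS length = 5

5


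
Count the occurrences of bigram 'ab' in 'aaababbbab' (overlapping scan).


Scanning 'aaababbbab' for bigram 'ab':
  Position 0: 'aa' -> no
  Position 1: 'aa' -> no
  Position 2: 'ab' -> MATCH
  Position 3: 'ba' -> no
  Position 4: 'ab' -> MATCH
  Position 5: 'bb' -> no
  Position 6: 'bb' -> no
  Position 7: 'ba' -> no
  Position 8: 'ab' -> MATCH
Total matches: 3

3


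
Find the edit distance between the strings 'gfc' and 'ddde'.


Building DP table for s1='gfc' (len 3) and s2='ddde' (len 4):
       d  d  d  e
    0  1  2  3  4
  g 1  1  2  3  4
  f 2  2  2  3  4
  c 3  3  3  3  4
Edit distance = dp[3][4] = 4

4


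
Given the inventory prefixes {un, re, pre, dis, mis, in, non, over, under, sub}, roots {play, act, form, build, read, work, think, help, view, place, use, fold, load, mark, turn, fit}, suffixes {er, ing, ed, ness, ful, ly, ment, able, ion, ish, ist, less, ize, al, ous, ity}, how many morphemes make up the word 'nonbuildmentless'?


Segmenting 'nonbuildmentless' against the inventory:
  'non' -> prefix (morpheme 1)
  'build' -> root (morpheme 2)
  'ment' -> suffix (morpheme 3)
  'less' -> suffix (morpheme 4)
Total morphemes: 4

4


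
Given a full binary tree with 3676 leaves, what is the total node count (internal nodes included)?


Leaf nodes (terminals): 3676
Internal nodes = n - 1 = 3676 - 1 = 3675
Total = leaves + internal = 3676 + 3675 = 7351

7351


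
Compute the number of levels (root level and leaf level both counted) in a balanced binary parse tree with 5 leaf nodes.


In a balanced binary tree with n leaves the deepest leaf is ceil(log2(n)) edges below the root,
so counting node levels inclusive of root and leaves gives ceil(log2(n)) + 1 levels.
log2(5) = 2.3219
ceil(2.3219) = 3
levels = 3 + 1 = 4

4
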